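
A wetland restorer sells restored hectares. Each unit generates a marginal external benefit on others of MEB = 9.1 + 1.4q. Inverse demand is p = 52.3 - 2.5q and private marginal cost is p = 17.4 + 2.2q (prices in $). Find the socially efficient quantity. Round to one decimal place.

Social marginal cost = private MC − MEB = 8.3 + 0.8q.
Set SMC = demand: 8.3 + 0.8q = 52.3 - 2.5q → q* = 13.3333.

q* = 13.3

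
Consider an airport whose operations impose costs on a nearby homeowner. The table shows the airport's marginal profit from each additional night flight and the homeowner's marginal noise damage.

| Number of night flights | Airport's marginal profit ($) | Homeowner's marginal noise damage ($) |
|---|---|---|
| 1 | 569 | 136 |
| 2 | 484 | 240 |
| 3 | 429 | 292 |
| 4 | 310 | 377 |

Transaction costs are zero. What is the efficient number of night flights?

Bargaining reaches the level where marginal profit last exceeds marginal noise damage.
That holds through level 3 (429 ≥ 292) but not at 4 (310 < 377).

3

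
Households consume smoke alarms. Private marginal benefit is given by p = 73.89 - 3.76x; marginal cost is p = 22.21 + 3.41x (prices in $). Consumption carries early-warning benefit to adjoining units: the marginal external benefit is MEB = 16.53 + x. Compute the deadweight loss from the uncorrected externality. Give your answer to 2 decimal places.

DWL = $45.66

Market equilibrium (private): 22.21 + 3.41x = 73.89 - 3.76x → x_m = 7.2078.
Social marginal benefit = demand + MEB = 90.42 - 2.76x.
Set SMB = MC: 90.42 - 2.76x = 22.21 + 3.41x → x* = 11.0551.
The welfare-loss triangle has base |x_m − x*| and height MEB(x_m) (the vertical gap between SMB and MC is zero at x* and MEB at x_m).
DWL = ½ × 3.8473 × 23.7378 = 45.6632.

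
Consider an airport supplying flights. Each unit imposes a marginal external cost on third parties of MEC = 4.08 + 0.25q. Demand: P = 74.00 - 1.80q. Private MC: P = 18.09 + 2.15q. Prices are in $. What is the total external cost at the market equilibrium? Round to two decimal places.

$82.79

Market equilibrium (private): 18.09 + 2.15q = 74.00 - 1.80q → q_m = 14.1544.
Total external cost = ∫₀^{q_m} (4.08 + 0.25q) dq = 4.08×14.1544 + ½×0.25×14.1544² = 82.7933.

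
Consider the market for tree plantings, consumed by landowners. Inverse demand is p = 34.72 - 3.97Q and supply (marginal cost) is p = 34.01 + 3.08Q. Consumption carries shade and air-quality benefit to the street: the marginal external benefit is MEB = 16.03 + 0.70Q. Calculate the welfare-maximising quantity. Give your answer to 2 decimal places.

Q* = 2.64

Social marginal benefit = demand + MEB = 50.75 - 3.27Q.
Set SMB = MC: 50.75 - 3.27Q = 34.01 + 3.08Q → Q* = 2.6362.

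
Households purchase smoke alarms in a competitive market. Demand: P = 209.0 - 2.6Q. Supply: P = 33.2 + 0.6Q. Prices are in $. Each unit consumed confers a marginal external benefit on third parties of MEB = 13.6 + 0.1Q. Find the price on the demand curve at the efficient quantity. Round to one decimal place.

Social marginal benefit = demand + MEB = 222.6 - 2.5Q.
Set SMB = MC: 222.6 - 2.5Q = 33.2 + 0.6Q → Q* = 61.0968.
Consumer price on the demand curve at Q*: 209.0 − 2.6×61.0968 = 50.1483.

P = $50.1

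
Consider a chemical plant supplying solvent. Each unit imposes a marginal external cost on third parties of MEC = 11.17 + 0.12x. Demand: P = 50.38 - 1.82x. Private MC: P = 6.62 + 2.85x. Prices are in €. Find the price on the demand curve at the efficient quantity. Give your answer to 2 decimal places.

Social marginal cost = private MC + MEC = 17.79 + 2.97x.
Set SMC = demand: 17.79 + 2.97x = 50.38 - 1.82x → x* = 6.8038.
Consumer price on the demand curve at x*: 50.38 − 1.82×6.8038 = 37.9971.

P = €38.00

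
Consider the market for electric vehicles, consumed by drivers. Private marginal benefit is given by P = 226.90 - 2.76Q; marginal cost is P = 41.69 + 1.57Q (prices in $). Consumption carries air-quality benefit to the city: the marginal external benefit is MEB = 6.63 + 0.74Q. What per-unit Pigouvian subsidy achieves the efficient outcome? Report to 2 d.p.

Social marginal benefit = demand + MEB = 233.53 - 2.02Q.
Set SMB = MC: 233.53 - 2.02Q = 41.69 + 1.57Q → Q* = 53.4373.
The Pigouvian subsidy equals MEB at Q*: 6.63 + 0.74×53.4373 = 46.1736.

subsidy = $46.17 per unit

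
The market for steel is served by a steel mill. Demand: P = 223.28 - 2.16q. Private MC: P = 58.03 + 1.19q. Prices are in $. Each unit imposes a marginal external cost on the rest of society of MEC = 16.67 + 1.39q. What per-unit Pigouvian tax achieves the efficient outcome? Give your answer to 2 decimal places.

Social marginal cost = private MC + MEC = 74.70 + 2.58q.
Set SMC = demand: 74.70 + 2.58q = 223.28 - 2.16q → q* = 31.3460.
The Pigouvian tax equals MEC at q*: 16.67 + 1.39×31.3460 = 60.2409.

tax = $60.24 per unit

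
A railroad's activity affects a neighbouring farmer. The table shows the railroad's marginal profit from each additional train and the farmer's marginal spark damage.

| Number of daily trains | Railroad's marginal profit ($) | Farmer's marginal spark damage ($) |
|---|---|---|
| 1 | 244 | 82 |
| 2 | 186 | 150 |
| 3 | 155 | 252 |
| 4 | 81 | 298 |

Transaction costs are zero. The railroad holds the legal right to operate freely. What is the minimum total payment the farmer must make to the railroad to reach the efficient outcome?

Left alone the railroad would choose level 4 (marginal profit stays positive).
Efficient level: k* = 2 (marginal profit ≥ marginal spark damage through 2).
The farmer must at least cover the railroad's forgone profit from cutting 4→2: 155 + 81 = 236.

$236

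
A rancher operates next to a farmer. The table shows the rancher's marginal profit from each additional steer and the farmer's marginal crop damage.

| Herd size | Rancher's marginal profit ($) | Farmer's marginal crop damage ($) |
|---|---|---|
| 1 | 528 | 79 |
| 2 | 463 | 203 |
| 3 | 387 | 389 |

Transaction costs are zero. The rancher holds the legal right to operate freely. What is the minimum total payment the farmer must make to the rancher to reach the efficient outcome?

$387

Left alone the rancher would choose level 3 (marginal profit stays positive).
Efficient level: k* = 2 (marginal profit ≥ marginal crop damage through 2).
The farmer must at least cover the rancher's forgone profit from cutting 3→2: 387 = 387.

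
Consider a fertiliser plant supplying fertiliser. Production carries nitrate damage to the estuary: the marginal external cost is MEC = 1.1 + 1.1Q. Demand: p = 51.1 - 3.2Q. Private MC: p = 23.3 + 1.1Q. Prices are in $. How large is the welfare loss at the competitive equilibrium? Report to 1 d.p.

DWL = $6.2

Market equilibrium (private): 23.3 + 1.1Q = 51.1 - 3.2Q → Q_m = 6.4651.
Social marginal cost = private MC + MEC = 24.4 + 2.2Q.
Set SMC = demand: 24.4 + 2.2Q = 51.1 - 3.2Q → Q* = 4.9444.
Height of the DWL triangle at Q_m is SMC(Q_m) − demand(Q_m) = MEC(Q_m) = 8.2116.
DWL = ½ × 1.5207 × 8.2116 = 6.2437.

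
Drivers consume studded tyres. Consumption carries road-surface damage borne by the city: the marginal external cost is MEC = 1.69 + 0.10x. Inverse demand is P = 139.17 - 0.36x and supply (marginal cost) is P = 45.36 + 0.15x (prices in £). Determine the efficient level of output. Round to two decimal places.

x* = 151.02

Social marginal benefit = demand − MEC = 137.48 - 0.46x.
Set SMB = MC: 137.48 - 0.46x = 45.36 + 0.15x → x* = 151.0164.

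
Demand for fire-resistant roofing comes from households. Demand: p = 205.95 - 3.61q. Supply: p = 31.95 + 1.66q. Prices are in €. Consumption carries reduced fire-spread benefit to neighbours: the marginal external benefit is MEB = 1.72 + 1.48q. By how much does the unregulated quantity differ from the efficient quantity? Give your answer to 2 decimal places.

Market equilibrium (private): 31.95 + 1.66q = 205.95 - 3.61q → q_m = 33.0171.
Social marginal benefit = demand + MEB = 207.67 - 2.13q.
Set SMB = MC: 207.67 - 2.13q = 31.95 + 1.66q → q* = 46.3641.
Gap = |33.0171 − 46.3641| = 13.3470.

13.35 units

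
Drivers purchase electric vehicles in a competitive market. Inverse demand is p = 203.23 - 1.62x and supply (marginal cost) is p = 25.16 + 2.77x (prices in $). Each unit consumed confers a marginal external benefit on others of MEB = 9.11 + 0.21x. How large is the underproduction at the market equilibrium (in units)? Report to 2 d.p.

Market equilibrium (private): 25.16 + 2.77x = 203.23 - 1.62x → x_m = 40.5626.
Social marginal benefit = demand + MEB = 212.34 - 1.41x.
Set SMB = MC: 212.34 - 1.41x = 25.16 + 2.77x → x* = 44.7799.
Gap = |40.5626 − 44.7799| = 4.2173.

4.22 units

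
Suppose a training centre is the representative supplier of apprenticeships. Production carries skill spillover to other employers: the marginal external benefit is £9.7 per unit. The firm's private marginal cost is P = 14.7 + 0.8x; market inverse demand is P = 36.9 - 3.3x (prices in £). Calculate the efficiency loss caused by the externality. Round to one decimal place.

Market equilibrium (private): 14.7 + 0.8x = 36.9 - 3.3x → x_m = 5.4146.
Social marginal cost = private MC − MEB = 5.0 + 0.8x.
Set SMC = demand: 5.0 + 0.8x = 36.9 - 3.3x → x* = 7.7805.
Between x* and x_m the wedge demand − SMC runs linearly from 0 to MEB(x_m), so the loss is a triangle.
DWL = ½ × 2.3659 × 9.7000 = 11.4746.

DWL = £11.5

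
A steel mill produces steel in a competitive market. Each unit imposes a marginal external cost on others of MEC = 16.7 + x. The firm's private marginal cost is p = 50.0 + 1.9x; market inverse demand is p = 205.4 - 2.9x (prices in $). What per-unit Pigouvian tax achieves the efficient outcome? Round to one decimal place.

tax = $40.6 per unit

Social marginal cost = private MC + MEC = 66.7 + 2.9x.
Set SMC = demand: 66.7 + 2.9x = 205.4 - 2.9x → x* = 23.9138.
The Pigouvian tax equals MEC at x*: 16.7 + 1.0×23.9138 = 40.6138.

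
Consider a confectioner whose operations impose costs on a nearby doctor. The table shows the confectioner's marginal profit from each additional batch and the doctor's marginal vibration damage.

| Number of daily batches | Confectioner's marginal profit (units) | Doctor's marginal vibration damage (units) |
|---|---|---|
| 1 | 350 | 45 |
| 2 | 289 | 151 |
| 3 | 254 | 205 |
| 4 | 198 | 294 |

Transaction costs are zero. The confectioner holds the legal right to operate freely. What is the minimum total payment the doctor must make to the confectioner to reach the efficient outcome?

198

Left alone the confectioner would choose level 4 (marginal profit stays positive).
Efficient level: k* = 3 (marginal profit ≥ marginal vibration damage through 3).
The doctor must at least cover the confectioner's forgone profit from cutting 4→3: 198 = 198.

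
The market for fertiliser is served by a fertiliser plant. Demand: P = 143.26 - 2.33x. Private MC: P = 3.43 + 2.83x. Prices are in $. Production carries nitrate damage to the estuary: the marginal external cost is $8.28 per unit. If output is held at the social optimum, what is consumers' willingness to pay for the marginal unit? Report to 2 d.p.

Social marginal cost = private MC + MEC = 11.71 + 2.83x.
Set SMC = demand: 11.71 + 2.83x = 143.26 - 2.33x → x* = 25.4942.
Consumer price on the demand curve at x*: 143.26 − 2.33×25.4942 = 83.8585.

P = $83.86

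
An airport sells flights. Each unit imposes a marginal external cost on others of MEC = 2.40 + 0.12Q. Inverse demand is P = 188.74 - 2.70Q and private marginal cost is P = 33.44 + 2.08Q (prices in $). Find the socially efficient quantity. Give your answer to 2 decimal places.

Q* = 31.20

Social marginal cost = private MC + MEC = 35.84 + 2.20Q.
Set SMC = demand: 35.84 + 2.20Q = 188.74 - 2.70Q → Q* = 31.2041.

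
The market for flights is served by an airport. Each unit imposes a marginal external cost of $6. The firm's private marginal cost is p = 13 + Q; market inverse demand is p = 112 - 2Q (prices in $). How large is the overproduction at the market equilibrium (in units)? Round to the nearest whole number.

2 units

Market equilibrium (private): 13 + Q = 112 - 2Q → Q_m = 33.0000.
Social marginal cost = private MC + MEC = 19 + Q.
Set SMC = demand: 19 + Q = 112 - 2Q → Q* = 31.0000.
Gap = |33.0000 − 31.0000| = 2.0000.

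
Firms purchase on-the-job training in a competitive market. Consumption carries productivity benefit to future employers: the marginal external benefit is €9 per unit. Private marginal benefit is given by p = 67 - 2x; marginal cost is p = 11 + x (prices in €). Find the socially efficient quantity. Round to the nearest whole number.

x* = 22

Social marginal benefit = demand + MEB = 76 - 2x.
Set SMB = MC: 76 - 2x = 11 + x → x* = 21.6667.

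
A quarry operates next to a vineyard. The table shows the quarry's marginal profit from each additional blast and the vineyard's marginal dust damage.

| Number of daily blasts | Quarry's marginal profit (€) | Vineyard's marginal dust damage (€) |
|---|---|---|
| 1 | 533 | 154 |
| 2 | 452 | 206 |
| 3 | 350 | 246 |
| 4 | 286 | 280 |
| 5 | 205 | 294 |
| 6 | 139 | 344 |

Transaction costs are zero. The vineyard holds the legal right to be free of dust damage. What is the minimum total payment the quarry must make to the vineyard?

€886

Efficient level: marginal profit ≥ marginal dust damage through level 4, so k* = 4.
With the vineyard holding the right, the quarry must at least compensate total damage at k*: 154 + 206 + 246 + 280 = 886.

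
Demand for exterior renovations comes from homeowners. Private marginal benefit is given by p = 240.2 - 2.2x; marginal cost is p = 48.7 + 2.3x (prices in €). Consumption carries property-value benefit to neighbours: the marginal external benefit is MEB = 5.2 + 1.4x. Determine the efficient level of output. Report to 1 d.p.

Social marginal benefit = demand + MEB = 245.4 - 0.8x.
Set SMB = MC: 245.4 - 0.8x = 48.7 + 2.3x → x* = 63.4516.

x* = 63.5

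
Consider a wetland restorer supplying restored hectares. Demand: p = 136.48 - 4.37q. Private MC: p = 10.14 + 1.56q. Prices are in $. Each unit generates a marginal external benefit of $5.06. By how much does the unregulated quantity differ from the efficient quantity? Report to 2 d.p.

Market equilibrium (private): 10.14 + 1.56q = 136.48 - 4.37q → q_m = 21.3052.
Social marginal cost = private MC − MEB = 5.08 + 1.56q.
Set SMC = demand: 5.08 + 1.56q = 136.48 - 4.37q → q* = 22.1585.
Gap = |21.3052 − 22.1585| = 0.8533.

0.85 units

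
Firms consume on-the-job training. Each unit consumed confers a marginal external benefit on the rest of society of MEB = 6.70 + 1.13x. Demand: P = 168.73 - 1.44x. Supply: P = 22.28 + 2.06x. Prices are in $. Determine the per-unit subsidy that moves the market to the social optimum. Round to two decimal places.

subsidy = $79.72 per unit

Social marginal benefit = demand + MEB = 175.43 - 0.31x.
Set SMB = MC: 175.43 - 0.31x = 22.28 + 2.06x → x* = 64.6203.
The Pigouvian subsidy equals MEB at x*: 6.70 + 1.13×64.6203 = 79.7209.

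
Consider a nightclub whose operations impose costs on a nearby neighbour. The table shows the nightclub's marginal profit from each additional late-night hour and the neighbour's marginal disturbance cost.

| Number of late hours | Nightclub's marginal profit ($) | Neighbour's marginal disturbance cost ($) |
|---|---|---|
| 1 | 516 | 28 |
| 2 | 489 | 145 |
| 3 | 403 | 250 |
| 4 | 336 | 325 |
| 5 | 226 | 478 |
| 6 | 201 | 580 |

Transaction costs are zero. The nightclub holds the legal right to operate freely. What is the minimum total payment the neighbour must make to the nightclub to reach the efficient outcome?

Left alone the nightclub would choose level 6 (marginal profit stays positive).
Efficient level: k* = 4 (marginal profit ≥ marginal disturbance cost through 4).
The neighbour must at least cover the nightclub's forgone profit from cutting 6→4: 226 + 201 = 427.

$427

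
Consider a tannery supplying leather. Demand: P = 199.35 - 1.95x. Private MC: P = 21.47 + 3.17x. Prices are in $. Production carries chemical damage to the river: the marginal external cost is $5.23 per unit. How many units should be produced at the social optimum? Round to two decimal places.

x* = 33.72

Social marginal cost = private MC + MEC = 26.70 + 3.17x.
Set SMC = demand: 26.70 + 3.17x = 199.35 - 1.95x → x* = 33.7207.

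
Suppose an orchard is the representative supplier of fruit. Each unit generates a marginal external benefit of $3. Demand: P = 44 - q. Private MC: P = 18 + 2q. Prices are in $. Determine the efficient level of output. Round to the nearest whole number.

Social marginal cost = private MC − MEB = 15 + 2q.
Set SMC = demand: 15 + 2q = 44 - q → q* = 9.6667.

q* = 10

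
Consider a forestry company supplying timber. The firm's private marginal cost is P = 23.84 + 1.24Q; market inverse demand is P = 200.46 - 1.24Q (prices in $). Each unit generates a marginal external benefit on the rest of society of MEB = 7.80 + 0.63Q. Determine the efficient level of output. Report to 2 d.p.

Q* = 99.69

Social marginal cost = private MC − MEB = 16.04 + 0.61Q.
Set SMC = demand: 16.04 + 0.61Q = 200.46 - 1.24Q → Q* = 99.6865.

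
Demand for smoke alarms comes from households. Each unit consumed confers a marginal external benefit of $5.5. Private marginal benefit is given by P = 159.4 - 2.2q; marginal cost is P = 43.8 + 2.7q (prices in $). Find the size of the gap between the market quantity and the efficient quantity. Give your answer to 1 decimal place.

1.1 units

Market equilibrium (private): 43.8 + 2.7q = 159.4 - 2.2q → q_m = 23.5918.
Social marginal benefit = demand + MEB = 164.9 - 2.2q.
Set SMB = MC: 164.9 - 2.2q = 43.8 + 2.7q → q* = 24.7143.
Gap = |23.5918 − 24.7143| = 1.1225.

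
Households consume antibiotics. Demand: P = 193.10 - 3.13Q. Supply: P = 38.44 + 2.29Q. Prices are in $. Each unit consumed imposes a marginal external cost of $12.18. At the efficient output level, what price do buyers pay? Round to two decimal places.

Social marginal benefit = demand − MEC = 180.92 - 3.13Q.
Set SMB = MC: 180.92 - 3.13Q = 38.44 + 2.29Q → Q* = 26.2878.
Consumer price on the demand curve at Q*: 193.10 − 3.13×26.2878 = 110.8192.

P = $110.82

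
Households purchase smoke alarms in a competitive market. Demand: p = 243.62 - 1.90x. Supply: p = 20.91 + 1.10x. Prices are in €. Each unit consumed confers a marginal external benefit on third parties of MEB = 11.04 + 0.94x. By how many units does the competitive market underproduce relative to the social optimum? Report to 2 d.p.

39.23 units

Market equilibrium (private): 20.91 + 1.10x = 243.62 - 1.90x → x_m = 74.2367.
Social marginal benefit = demand + MEB = 254.66 - 0.96x.
Set SMB = MC: 254.66 - 0.96x = 20.91 + 1.10x → x* = 113.4709.
Gap = |74.2367 − 113.4709| = 39.2342.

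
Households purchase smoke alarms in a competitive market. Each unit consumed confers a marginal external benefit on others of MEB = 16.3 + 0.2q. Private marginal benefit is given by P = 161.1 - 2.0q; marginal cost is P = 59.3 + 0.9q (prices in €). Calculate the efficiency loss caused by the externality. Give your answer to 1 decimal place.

Market equilibrium (private): 59.3 + 0.9q = 161.1 - 2.0q → q_m = 35.1034.
Social marginal benefit = demand + MEB = 177.4 - 1.8q.
Set SMB = MC: 177.4 - 1.8q = 59.3 + 0.9q → q* = 43.7407.
The loss is the area between SMB and MC from q* to q_m; with linear curves that's a triangle of height MEB(q_m).
DWL = ½ × 8.6373 × 23.3207 = 100.7139.

DWL = €100.7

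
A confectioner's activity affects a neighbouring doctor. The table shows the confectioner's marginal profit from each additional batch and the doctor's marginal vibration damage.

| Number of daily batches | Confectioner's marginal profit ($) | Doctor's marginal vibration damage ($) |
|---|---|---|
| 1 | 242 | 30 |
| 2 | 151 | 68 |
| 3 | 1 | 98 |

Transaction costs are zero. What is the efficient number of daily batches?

Bargaining reaches the level where marginal profit last exceeds marginal vibration damage.
That holds through level 2 (151 ≥ 68) but not at 3 (1 < 98).

2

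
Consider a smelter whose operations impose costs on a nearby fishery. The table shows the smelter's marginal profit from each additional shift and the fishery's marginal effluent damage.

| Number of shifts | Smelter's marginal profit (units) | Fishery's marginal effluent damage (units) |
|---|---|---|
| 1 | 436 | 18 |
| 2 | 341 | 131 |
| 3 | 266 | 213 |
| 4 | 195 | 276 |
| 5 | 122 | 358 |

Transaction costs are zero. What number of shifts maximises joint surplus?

Bargaining reaches the level where marginal profit last exceeds marginal effluent damage.
That holds through level 3 (266 ≥ 213) but not at 4 (195 < 276).

3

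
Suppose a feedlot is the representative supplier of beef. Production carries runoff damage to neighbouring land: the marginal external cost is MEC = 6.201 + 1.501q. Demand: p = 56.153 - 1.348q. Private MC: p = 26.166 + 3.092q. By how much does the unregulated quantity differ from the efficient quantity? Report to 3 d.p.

Market equilibrium (private): 26.166 + 3.092q = 56.153 - 1.348q → q_m = 6.7538.
Social marginal cost = private MC + MEC = 32.367 + 4.593q.
Set SMC = demand: 32.367 + 4.593q = 56.153 - 1.348q → q* = 4.0037.
Gap = |6.7538 − 4.0037| = 2.7501.

2.750 units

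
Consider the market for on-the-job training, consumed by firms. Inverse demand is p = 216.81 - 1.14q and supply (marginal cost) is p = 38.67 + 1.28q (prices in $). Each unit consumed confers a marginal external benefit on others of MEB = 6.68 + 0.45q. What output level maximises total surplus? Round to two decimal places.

Social marginal benefit = demand + MEB = 223.49 - 0.69q.
Set SMB = MC: 223.49 - 0.69q = 38.67 + 1.28q → q* = 93.8173.

q* = 93.82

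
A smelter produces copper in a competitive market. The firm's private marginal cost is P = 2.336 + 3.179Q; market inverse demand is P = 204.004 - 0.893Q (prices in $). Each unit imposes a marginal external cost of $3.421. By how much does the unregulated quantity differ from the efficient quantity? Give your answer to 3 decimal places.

0.840 units

Market equilibrium (private): 2.336 + 3.179Q = 204.004 - 0.893Q → Q_m = 49.5255.
Social marginal cost = private MC + MEC = 5.757 + 3.179Q.
Set SMC = demand: 5.757 + 3.179Q = 204.004 - 0.893Q → Q* = 48.6854.
Gap = |49.5255 − 48.6854| = 0.8401.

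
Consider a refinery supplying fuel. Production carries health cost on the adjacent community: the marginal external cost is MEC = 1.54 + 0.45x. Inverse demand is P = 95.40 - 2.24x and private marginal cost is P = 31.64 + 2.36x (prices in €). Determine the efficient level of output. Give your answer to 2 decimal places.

x* = 12.32

Social marginal cost = private MC + MEC = 33.18 + 2.81x.
Set SMC = demand: 33.18 + 2.81x = 95.40 - 2.24x → x* = 12.3208.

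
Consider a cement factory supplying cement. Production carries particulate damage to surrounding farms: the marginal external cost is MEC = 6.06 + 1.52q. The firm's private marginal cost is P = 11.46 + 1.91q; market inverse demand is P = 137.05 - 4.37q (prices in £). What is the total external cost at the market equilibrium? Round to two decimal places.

Market equilibrium (private): 11.46 + 1.91q = 137.05 - 4.37q → q_m = 19.9984.
Total external cost = ∫₀^{q_m} (6.06 + 1.52q) dq = 6.06×19.9984 + ½×1.52×19.9984² = 425.1417.

£425.14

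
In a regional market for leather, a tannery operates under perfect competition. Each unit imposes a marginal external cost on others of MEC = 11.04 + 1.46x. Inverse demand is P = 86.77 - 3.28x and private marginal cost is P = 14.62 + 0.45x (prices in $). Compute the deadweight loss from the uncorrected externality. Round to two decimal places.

Market equilibrium (private): 14.62 + 0.45x = 86.77 - 3.28x → x_m = 19.3432.
Social marginal cost = private MC + MEC = 25.66 + 1.91x.
Set SMC = demand: 25.66 + 1.91x = 86.77 - 3.28x → x* = 11.7746.
Between x* and x_m the wedge SMC − demand runs linearly from 0 to MEC(x_m), so the loss is a triangle.
DWL = ½ × 7.5686 × 39.2810 = 148.6511.

DWL = $148.65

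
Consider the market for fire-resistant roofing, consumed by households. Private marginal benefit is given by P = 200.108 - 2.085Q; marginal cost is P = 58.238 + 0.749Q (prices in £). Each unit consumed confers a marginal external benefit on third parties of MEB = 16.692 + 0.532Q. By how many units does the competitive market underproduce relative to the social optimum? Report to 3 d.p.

Market equilibrium (private): 58.238 + 0.749Q = 200.108 - 2.085Q → Q_m = 50.0600.
Social marginal benefit = demand + MEB = 216.800 - 1.553Q.
Set SMB = MC: 216.800 - 1.553Q = 58.238 + 0.749Q → Q* = 68.8801.
Gap = |50.0600 − 68.8801| = 18.8201.

18.820 units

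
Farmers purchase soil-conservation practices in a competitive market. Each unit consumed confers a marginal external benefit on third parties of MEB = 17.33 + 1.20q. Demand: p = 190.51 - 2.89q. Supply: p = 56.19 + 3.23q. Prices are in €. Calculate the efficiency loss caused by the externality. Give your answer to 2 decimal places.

Market equilibrium (private): 56.19 + 3.23q = 190.51 - 2.89q → q_m = 21.9477.
Social marginal benefit = demand + MEB = 207.84 - 1.69q.
Set SMB = MC: 207.84 - 1.69q = 56.19 + 3.23q → q* = 30.8232.
Between q* and q_m the wedge SMB − MC runs linearly from 0 to MEB(q_m), so the loss is a triangle.
DWL = ½ × 8.8755 × 43.6673 = 193.7846.

DWL = €193.78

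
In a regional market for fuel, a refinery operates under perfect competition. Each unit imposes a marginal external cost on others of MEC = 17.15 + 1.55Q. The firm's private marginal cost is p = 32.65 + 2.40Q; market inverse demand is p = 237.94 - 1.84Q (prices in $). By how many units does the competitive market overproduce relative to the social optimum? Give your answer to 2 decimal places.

15.92 units

Market equilibrium (private): 32.65 + 2.40Q = 237.94 - 1.84Q → Q_m = 48.4175.
Social marginal cost = private MC + MEC = 49.80 + 3.95Q.
Set SMC = demand: 49.80 + 3.95Q = 237.94 - 1.84Q → Q* = 32.4940.
Gap = |48.4175 − 32.4940| = 15.9235.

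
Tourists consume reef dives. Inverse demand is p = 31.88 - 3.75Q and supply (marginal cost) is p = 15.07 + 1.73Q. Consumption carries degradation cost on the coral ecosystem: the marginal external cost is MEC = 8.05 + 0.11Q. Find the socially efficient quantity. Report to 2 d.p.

Q* = 1.57

Social marginal benefit = demand − MEC = 23.83 - 3.86Q.
Set SMB = MC: 23.83 - 3.86Q = 15.07 + 1.73Q → Q* = 1.5671.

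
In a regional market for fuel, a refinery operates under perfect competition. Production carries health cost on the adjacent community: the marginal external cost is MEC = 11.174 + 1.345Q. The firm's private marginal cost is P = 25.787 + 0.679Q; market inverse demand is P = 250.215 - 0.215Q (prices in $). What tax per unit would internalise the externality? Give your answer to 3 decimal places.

Social marginal cost = private MC + MEC = 36.961 + 2.024Q.
Set SMC = demand: 36.961 + 2.024Q = 250.215 - 0.215Q → Q* = 95.2452.
The Pigouvian tax equals MEC at Q*: 11.174 + 1.345×95.2452 = 139.2788.

tax = $139.279 per unit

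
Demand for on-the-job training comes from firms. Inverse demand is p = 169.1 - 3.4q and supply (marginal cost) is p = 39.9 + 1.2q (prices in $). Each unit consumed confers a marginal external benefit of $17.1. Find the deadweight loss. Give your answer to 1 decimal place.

DWL = $31.8

Market equilibrium (private): 39.9 + 1.2q = 169.1 - 3.4q → q_m = 28.0870.
Social marginal benefit = demand + MEB = 186.2 - 3.4q.
Set SMB = MC: 186.2 - 3.4q = 39.9 + 1.2q → q* = 31.8043.
Between q* and q_m the wedge SMB − MC runs linearly from 0 to MEB(q_m), so the loss is a triangle.
DWL = ½ × 3.7173 × 17.1000 = 31.7829.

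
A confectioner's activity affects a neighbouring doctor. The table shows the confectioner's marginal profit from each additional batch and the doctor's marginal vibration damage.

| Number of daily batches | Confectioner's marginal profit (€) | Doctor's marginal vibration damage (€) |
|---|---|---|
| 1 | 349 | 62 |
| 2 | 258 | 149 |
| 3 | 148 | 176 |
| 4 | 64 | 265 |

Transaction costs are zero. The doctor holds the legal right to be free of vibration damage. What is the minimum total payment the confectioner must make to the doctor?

Efficient level: marginal profit ≥ marginal vibration damage through level 2, so k* = 2.
With the doctor holding the right, the confectioner must at least compensate total damage at k*: 62 + 149 = 211.

€211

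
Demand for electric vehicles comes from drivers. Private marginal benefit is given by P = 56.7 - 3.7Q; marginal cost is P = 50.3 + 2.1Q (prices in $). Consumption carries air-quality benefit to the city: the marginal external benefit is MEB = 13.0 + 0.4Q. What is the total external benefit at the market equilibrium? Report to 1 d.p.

$14.6

Market equilibrium (private): 50.3 + 2.1Q = 56.7 - 3.7Q → Q_m = 1.1034.
Total external benefit = ∫₀^{Q_m} (13.0 + 0.4Q) dQ = 13.0×1.1034 + ½×0.4×1.1034² = 14.5877.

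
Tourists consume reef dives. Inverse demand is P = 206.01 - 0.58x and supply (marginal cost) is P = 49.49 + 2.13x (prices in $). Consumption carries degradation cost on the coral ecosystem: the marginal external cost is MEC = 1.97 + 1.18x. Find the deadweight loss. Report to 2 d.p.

DWL = $632.03

Market equilibrium (private): 49.49 + 2.13x = 206.01 - 0.58x → x_m = 57.7565.
Social marginal benefit = demand − MEC = 204.04 - 1.76x.
Set SMB = MC: 204.04 - 1.76x = 49.49 + 2.13x → x* = 39.7301.
The welfare-loss triangle has base |x_m − x*| and height MEC(x_m) (the vertical gap between SMB and MC is zero at x* and MEC at x_m).
DWL = ½ × 18.0264 × 70.1226 = 632.0290.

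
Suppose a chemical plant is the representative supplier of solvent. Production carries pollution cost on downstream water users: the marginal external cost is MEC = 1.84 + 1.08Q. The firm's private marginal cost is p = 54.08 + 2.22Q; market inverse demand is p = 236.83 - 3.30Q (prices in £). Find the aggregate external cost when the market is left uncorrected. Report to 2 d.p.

£652.79

Market equilibrium (private): 54.08 + 2.22Q = 236.83 - 3.30Q → Q_m = 33.1069.
Total external cost = ∫₀^{Q_m} (1.84 + 1.08Q) dQ = 1.84×33.1069 + ½×1.08×33.1069² = 652.7928.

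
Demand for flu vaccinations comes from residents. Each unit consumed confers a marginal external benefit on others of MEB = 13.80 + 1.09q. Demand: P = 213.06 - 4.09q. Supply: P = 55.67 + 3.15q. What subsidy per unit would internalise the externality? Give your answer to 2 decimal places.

subsidy = 44.14 per unit

Social marginal benefit = demand + MEB = 226.86 - 3.00q.
Set SMB = MC: 226.86 - 3.00q = 55.67 + 3.15q → q* = 27.8358.
The Pigouvian subsidy equals MEB at q*: 13.80 + 1.09×27.8358 = 44.1410.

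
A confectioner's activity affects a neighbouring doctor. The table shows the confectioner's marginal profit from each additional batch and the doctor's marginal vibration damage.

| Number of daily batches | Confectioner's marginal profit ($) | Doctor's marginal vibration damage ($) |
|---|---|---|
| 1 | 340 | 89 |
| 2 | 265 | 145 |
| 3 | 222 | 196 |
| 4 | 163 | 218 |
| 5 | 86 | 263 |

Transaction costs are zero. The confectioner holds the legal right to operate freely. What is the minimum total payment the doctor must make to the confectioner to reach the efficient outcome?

$249

Left alone the confectioner would choose level 5 (marginal profit stays positive).
Efficient level: k* = 3 (marginal profit ≥ marginal vibration damage through 3).
The doctor must at least cover the confectioner's forgone profit from cutting 5→3: 163 + 86 = 249.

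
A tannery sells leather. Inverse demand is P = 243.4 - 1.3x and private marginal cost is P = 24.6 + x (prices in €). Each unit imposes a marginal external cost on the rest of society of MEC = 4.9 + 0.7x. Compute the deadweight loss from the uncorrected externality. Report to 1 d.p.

Market equilibrium (private): 24.6 + x = 243.4 - 1.3x → x_m = 95.1304.
Social marginal cost = private MC + MEC = 29.5 + 1.7x.
Set SMC = demand: 29.5 + 1.7x = 243.4 - 1.3x → x* = 71.3000.
The welfare-loss triangle has base |x_m − x*| and height MEC(x_m) (the vertical gap between SMC and demand is zero at x* and MEC at x_m).
DWL = ½ × 23.8304 × 71.4913 = 851.8331.

DWL = €851.8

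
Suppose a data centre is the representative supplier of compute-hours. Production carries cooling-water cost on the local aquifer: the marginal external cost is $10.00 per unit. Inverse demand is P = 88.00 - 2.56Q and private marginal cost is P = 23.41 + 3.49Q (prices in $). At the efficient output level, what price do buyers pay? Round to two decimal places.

Social marginal cost = private MC + MEC = 33.41 + 3.49Q.
Set SMC = demand: 33.41 + 3.49Q = 88.00 - 2.56Q → Q* = 9.0231.
Consumer price on the demand curve at Q*: 88.00 − 2.56×9.0231 = 64.9009.

P = $64.90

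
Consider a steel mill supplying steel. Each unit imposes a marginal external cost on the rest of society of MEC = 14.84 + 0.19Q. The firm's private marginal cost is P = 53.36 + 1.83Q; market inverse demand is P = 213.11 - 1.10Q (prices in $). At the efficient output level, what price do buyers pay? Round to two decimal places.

Social marginal cost = private MC + MEC = 68.20 + 2.02Q.
Set SMC = demand: 68.20 + 2.02Q = 213.11 - 1.10Q → Q* = 46.4455.
Consumer price on the demand curve at Q*: 213.11 − 1.10×46.4455 = 162.0200.

P = $162.02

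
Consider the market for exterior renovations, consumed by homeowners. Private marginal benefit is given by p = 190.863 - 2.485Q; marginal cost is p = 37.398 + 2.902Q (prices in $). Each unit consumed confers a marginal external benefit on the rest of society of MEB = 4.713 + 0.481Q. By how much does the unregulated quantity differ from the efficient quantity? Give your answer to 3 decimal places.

3.754 units

Market equilibrium (private): 37.398 + 2.902Q = 190.863 - 2.485Q → Q_m = 28.4880.
Social marginal benefit = demand + MEB = 195.576 - 2.004Q.
Set SMB = MC: 195.576 - 2.004Q = 37.398 + 2.902Q → Q* = 32.2417.
Gap = |28.4880 − 32.2417| = 3.7537.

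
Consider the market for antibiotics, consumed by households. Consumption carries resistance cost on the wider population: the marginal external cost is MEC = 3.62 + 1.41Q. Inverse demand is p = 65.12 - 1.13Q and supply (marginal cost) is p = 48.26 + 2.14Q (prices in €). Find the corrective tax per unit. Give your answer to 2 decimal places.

tax = €7.61 per unit

Social marginal benefit = demand − MEC = 61.50 - 2.54Q.
Set SMB = MC: 61.50 - 2.54Q = 48.26 + 2.14Q → Q* = 2.8291.
The Pigouvian tax equals MEC at Q*: 3.62 + 1.41×2.8291 = 7.6090.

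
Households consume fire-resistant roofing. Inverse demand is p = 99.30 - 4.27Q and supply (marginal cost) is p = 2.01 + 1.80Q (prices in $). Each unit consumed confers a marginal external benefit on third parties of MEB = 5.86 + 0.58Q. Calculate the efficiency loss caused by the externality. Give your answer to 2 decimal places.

Market equilibrium (private): 2.01 + 1.80Q = 99.30 - 4.27Q → Q_m = 16.0280.
Social marginal benefit = demand + MEB = 105.16 - 3.69Q.
Set SMB = MC: 105.16 - 3.69Q = 2.01 + 1.80Q → Q* = 18.7887.
The loss is the area between SMB and MC from Q* to Q_m; with linear curves that's a triangle of height MEB(Q_m).
DWL = ½ × 2.7607 × 15.1562 = 20.9209.

DWL = $20.92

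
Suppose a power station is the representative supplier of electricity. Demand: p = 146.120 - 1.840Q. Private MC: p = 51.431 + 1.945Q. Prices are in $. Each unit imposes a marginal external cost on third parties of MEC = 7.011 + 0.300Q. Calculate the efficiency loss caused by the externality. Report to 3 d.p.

DWL = $25.791

Market equilibrium (private): 51.431 + 1.945Q = 146.120 - 1.840Q → Q_m = 25.0169.
Social marginal cost = private MC + MEC = 58.442 + 2.245Q.
Set SMC = demand: 58.442 + 2.245Q = 146.120 - 1.840Q → Q* = 21.4634.
Height of the DWL triangle at Q_m is SMC(Q_m) − demand(Q_m) = MEC(Q_m) = 14.5161.
DWL = ½ × 3.5535 × 14.5161 = 25.7915.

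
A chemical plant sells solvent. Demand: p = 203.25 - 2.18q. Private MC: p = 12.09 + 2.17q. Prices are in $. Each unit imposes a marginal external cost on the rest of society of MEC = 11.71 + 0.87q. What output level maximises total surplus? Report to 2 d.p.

Social marginal cost = private MC + MEC = 23.80 + 3.04q.
Set SMC = demand: 23.80 + 3.04q = 203.25 - 2.18q → q* = 34.3774.

q* = 34.38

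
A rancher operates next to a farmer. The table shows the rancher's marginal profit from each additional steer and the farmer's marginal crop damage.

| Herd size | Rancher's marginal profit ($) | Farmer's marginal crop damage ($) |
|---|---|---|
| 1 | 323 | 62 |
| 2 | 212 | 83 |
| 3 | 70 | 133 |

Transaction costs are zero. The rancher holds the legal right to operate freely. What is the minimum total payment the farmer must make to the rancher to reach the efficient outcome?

$70

Left alone the rancher would choose level 3 (marginal profit stays positive).
Efficient level: k* = 2 (marginal profit ≥ marginal crop damage through 2).
The farmer must at least cover the rancher's forgone profit from cutting 3→2: 70 = 70.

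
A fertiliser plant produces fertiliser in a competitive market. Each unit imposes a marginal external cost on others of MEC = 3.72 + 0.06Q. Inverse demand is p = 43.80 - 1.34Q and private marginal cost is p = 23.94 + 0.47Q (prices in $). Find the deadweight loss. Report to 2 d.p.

DWL = $5.13

Market equilibrium (private): 23.94 + 0.47Q = 43.80 - 1.34Q → Q_m = 10.9724.
Social marginal cost = private MC + MEC = 27.66 + 0.53Q.
Set SMC = demand: 27.66 + 0.53Q = 43.80 - 1.34Q → Q* = 8.6310.
The welfare-loss triangle has base |Q_m − Q*| and height MEC(Q_m) (the vertical gap between SMC and demand is zero at Q* and MEC at Q_m).
DWL = ½ × 2.3414 × 4.3783 = 5.1257.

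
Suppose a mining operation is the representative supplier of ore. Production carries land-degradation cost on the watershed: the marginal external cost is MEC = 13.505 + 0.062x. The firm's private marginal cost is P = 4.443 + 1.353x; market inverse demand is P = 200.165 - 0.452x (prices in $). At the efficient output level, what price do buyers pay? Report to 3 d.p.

Social marginal cost = private MC + MEC = 17.948 + 1.415x.
Set SMC = demand: 17.948 + 1.415x = 200.165 - 0.452x → x* = 97.5988.
Consumer price on the demand curve at x*: 200.165 − 0.452×97.5988 = 156.0503.

P = $156.050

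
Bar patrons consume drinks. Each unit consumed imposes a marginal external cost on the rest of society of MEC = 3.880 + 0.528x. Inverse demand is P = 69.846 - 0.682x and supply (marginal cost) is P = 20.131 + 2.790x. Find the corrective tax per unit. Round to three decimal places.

Social marginal benefit = demand − MEC = 65.966 - 1.210x.
Set SMB = MC: 65.966 - 1.210x = 20.131 + 2.790x → x* = 11.4588.
The Pigouvian tax equals MEC at x*: 3.880 + 0.528×11.4588 = 9.9302.

tax = 9.930 per unit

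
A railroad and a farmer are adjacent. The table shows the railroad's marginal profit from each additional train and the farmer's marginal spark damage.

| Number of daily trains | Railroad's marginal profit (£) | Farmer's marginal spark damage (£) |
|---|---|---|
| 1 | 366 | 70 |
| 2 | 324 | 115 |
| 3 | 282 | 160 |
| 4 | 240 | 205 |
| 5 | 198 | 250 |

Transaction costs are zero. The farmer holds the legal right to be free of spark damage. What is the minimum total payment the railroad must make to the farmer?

£550

Efficient level: marginal profit ≥ marginal spark damage through level 4, so k* = 4.
With the farmer holding the right, the railroad must at least compensate total damage at k*: 70 + 115 + 160 + 205 = 550.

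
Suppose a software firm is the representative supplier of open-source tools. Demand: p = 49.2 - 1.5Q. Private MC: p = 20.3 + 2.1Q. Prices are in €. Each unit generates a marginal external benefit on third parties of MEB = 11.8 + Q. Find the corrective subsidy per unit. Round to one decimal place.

Social marginal cost = private MC − MEB = 8.5 + 1.1Q.
Set SMC = demand: 8.5 + 1.1Q = 49.2 - 1.5Q → Q* = 15.6538.
The Pigouvian subsidy equals MEB at Q*: 11.8 + 1.0×15.6538 = 27.4538.

subsidy = €27.5 per unit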